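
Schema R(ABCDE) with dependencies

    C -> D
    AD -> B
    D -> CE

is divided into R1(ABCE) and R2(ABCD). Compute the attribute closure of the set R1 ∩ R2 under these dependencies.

ABCDE

R1 ∩ R2 = {ABC}.
C → D applies, adding D
D → CE applies, adding E
Closure: {ABCDE}.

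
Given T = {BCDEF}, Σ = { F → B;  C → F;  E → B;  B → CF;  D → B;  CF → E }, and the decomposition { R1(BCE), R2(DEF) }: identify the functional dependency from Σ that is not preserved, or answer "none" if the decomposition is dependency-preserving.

none

F → B: restricted closure across fragments reaches B.
C → F: restricted closure across fragments reaches F.
E → B lies within R1.
B → CF: restricted closure across fragments reaches CF.
D → B: restricted closure across fragments reaches B.
CF → E: restricted closure across fragments reaches E.
Every dependency is enforceable on the fragments, so the decomposition is dependency-preserving.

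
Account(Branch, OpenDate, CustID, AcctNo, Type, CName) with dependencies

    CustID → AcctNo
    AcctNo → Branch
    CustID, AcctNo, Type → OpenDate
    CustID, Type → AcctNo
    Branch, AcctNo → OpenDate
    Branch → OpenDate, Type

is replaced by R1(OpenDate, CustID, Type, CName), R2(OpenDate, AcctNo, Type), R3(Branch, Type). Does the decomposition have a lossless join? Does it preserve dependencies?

lossy and not dependency-preserving

Lossless test (chase): applying each FD to every pair of rows produces no changes in the tableau, so no row becomes fully distinguished — the join is lossy.
Dependency preservation: the restricted closure of {CustID} across the fragments never reaches {AcctNo}, so CustID → AcctNo cannot be enforced without a join — not preserved.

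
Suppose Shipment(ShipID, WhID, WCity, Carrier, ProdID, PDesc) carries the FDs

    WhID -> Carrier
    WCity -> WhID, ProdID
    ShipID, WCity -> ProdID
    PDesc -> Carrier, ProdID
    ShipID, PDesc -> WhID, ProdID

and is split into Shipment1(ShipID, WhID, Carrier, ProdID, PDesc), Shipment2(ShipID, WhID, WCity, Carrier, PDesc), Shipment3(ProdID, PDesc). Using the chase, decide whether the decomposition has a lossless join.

Chase test. Columns are ShipID, WhID, WCity, Carrier, ProdID, PDesc; row i has aⱼ where attribute j ∈ Shipmenti, else bᵢⱼ.
Initial tableau (one row per fragment):
  row 1: a1 a2 b13 a4 a5 a6
  row 2: a1 a2 a3 a4 b25 a6
  row 3: b31 b32 b33 b34 a5 a6
Rows 1 and 2 agree on PDesc; apply PDesc→Carrier, ProdID and equate their Carrier, ProdID entries.
Rows 1 and 3 agree on PDesc; apply PDesc→Carrier, ProdID and equate their Carrier, ProdID entries.
Row 2 is now all distinguished symbols — the join is lossless.

Yes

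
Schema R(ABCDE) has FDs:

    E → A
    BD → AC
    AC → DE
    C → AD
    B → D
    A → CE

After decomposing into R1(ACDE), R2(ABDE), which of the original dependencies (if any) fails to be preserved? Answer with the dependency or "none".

E → A lies within R1.
BD → AC: restricted closure across fragments reaches AC.
AC → DE lies within R1.
C → AD lies within R1.
B → D lies within R2.
A → CE lies within R1.
Every dependency is enforceable on the fragments, so the decomposition is dependency-preserving.

none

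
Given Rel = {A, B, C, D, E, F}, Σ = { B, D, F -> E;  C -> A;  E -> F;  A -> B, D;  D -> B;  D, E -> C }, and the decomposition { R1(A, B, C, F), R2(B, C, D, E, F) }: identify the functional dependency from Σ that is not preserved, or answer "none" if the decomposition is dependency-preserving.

A -> B, D

Check A → B, D: no single fragment contains all of {A, B, D}, and the restricted closure of {A} across the fragments never reaches {B, D}.
B, D, F → E is preserved.
C → A is preserved.
E → F is preserved.
D → B is preserved.
D, E → C is preserved.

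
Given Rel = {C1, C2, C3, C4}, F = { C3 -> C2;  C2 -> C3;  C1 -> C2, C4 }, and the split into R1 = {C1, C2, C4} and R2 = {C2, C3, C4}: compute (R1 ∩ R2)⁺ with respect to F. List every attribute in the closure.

R1 ∩ R2 = {C2, C4}.
C2 → C3 applies, adding C3
Closure: {C2, C3, C4}.

C2, C3, C4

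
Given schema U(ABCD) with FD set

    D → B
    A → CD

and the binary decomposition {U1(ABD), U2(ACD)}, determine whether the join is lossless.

Common attributes: U1 ∩ U2 = {AD}.
Closure of {AD}: D → B applies, adding B; A → CD applies, adding C. So (AD)⁺ = {ABCD}.
This closure contains every attribute of U1, so U1 ∩ U2 → U1. The join is lossless.

Yes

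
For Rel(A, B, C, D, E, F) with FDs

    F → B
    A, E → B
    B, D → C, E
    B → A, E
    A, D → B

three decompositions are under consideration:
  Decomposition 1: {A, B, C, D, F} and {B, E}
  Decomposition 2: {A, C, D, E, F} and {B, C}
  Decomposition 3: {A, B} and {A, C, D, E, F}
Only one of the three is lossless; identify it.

Decomposition 1: common = {B}, closure = {A, B, E} → lossless.
Decomposition 2: common = {C}, closure = {C} → lossy.
Decomposition 3: common = {A}, closure = {A} → lossy.

Decomposition 1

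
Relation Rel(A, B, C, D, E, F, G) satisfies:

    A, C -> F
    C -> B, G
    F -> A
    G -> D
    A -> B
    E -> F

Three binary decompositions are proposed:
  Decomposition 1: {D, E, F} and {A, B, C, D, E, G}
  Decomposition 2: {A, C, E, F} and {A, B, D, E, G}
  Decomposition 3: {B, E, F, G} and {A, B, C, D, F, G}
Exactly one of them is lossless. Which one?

Decomposition 1

Decomposition 1: common = {D, E}, closure = {A, B, D, E, F} → lossless.
Decomposition 2: common = {A, E}, closure = {A, B, E, F} → lossy.
Decomposition 3: common = {B, F, G}, closure = {A, B, D, F, G} → lossy.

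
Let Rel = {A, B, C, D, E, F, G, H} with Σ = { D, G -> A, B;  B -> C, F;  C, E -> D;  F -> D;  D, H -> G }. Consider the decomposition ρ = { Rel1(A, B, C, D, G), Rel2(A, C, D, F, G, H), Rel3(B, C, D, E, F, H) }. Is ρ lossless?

Chase test. Columns are A, B, C, D, E, F, G, H; row i has aⱼ where attribute j ∈ Reli, else bᵢⱼ.
Initial tableau (one row per fragment):
  row 1: a1 a2 a3 a4 b15 b16 a7 b18
  row 2: a1 b22 a3 a4 b25 a6 a7 a8
  row 3: b31 a2 a3 a4 a5 a6 b37 a8
Rows 1 and 2 agree on D, G; apply D, G→A, B and equate their A, B entries.
Rows 1 and 2 agree on B; apply B→C, F and equate their C, F entries.
Rows 2 and 3 agree on D, H; apply D, H→G and equate their G entries.
Rows 1 and 3 agree on D, G; apply D, G→A, B and equate their A, B entries.
Row 3 is now all distinguished symbols — the join is lossless.

Yes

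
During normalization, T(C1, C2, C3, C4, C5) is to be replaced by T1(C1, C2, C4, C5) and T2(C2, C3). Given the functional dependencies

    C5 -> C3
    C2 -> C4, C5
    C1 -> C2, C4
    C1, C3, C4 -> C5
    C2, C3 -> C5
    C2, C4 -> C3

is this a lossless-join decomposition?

Yes

Common attributes: T1 ∩ T2 = {C2}.
Closure of {C2}: C2 → C4, C5 applies, adding C4, C5; C2, C4 → C3 applies, adding C3. So (C2)⁺ = {C2, C3, C4, C5}.
This closure contains every attribute of T2, so T1 ∩ T2 → T2. The join is lossless.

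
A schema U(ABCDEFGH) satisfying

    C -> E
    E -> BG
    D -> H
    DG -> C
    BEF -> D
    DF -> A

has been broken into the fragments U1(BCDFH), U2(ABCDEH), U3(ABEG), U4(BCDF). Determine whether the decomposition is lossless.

Chase test. Columns are ABCDEFGH; row i has aⱼ where attribute j ∈ Ui, else bᵢⱼ.
Initial tableau (one row per fragment):
  row 1: b11 a2 a3 a4 b15 a6 b17 a8
  row 2: a1 a2 a3 a4 a5 b26 b27 a8
  row 3: a1 a2 b33 b34 a5 b36 a7 b38
  row 4: b41 a2 a3 a4 b45 a6 b47 b48
Rows 1 and 2 agree on C; apply C→E and equate their E entries.
Rows 1 and 4 agree on C; apply C→E and equate their E entries.
Rows 1 and 2 agree on E; apply E→BG and equate their BG entries.
Rows 1 and 3 agree on E; apply E→BG and equate their BG entries.
Rows 1 and 4 agree on E; apply E→BG and equate their BG entries.
Rows 1 and 4 agree on D; apply D→H and equate their H entries.
Rows 1 and 4 agree on DF; apply DF→A and equate their A entries.
No row becomes fully distinguished — the join is lossy.

No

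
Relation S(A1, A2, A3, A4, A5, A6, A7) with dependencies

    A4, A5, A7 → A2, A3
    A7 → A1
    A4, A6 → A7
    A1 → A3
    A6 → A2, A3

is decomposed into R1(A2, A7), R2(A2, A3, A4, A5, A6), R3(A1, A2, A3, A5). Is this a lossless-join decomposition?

Chase test. Columns are A1, A2, A3, A4, A5, A6, A7; row i has aⱼ where attribute j ∈ Ri, else bᵢⱼ.
Initial tableau (one row per fragment):
  row 1: b11 a2 b13 b14 b15 b16 a7
  row 2: b21 a2 a3 a4 a5 a6 b27
  row 3: a1 a2 a3 b34 a5 b36 b37
No row becomes fully distinguished — the join is lossy.

No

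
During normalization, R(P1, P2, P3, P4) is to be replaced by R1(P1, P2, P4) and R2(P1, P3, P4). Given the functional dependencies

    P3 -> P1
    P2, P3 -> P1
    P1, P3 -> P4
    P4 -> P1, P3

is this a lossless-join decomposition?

Yes

Common attributes: R1 ∩ R2 = {P1, P4}.
Closure of {P1, P4}: P4 → P1, P3 applies, adding P3. So (P1, P4)⁺ = {P1, P3, P4}.
This closure contains every attribute of R2, so R1 ∩ R2 → R2. The join is lossless.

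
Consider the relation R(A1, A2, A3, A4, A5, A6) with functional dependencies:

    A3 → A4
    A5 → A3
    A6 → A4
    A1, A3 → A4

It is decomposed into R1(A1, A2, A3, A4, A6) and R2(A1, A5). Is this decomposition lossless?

Common attributes: R1 ∩ R2 = {A1}.
No dependency enlarges {A1}, so (A1)⁺ = {A1}.
The closure contains neither all of R1 = {A1, A2, A3, A4, A6} nor all of R2 = {A1, A5}, so the common attributes are not a superkey of either fragment. The join is lossy.

No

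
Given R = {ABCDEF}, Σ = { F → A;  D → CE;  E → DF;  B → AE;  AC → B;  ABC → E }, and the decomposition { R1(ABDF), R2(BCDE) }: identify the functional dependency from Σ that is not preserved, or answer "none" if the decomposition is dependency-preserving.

Check AC → B: no single fragment contains all of {ABC}, and the restricted closure of {AC} across the fragments never reaches {B}.
F → A is preserved.
D → CE is preserved.
E → DF is preserved.
B → AE is preserved.
ABC → E is preserved.

AC → B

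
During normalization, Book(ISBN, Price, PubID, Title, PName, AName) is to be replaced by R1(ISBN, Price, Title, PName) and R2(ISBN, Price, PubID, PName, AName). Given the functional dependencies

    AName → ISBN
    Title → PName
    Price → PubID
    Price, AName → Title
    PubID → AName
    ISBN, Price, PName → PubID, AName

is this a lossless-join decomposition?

Yes

Common attributes: R1 ∩ R2 = {ISBN, Price, PName}.
Closure of {ISBN, Price, PName}: Price → PubID applies, adding PubID; PubID → AName applies, adding AName; Price, AName → Title applies, adding Title. So (ISBN, Price, PName)⁺ = {ISBN, Price, PubID, Title, PName, AName}.
This closure contains every attribute of R1, so R1 ∩ R2 → R1. The join is lossless.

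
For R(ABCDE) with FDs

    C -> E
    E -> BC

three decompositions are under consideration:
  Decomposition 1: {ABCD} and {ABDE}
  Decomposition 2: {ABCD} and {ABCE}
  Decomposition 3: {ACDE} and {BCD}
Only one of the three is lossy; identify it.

Decomposition 1: common = {ABD}, closure = {ABD} → lossy.
Decomposition 2: common = {ABC}, closure = {ABCE} → lossless.
Decomposition 3: common = {CD}, closure = {BCDE} → lossless.

Decomposition 1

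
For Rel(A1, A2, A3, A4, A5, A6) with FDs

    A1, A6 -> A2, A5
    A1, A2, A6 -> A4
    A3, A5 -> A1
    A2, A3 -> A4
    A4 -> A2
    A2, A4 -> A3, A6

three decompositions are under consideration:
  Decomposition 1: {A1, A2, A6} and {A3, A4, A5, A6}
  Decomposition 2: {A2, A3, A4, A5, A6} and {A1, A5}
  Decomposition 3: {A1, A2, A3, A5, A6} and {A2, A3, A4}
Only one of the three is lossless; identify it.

Decomposition 1: common = {A6}, closure = {A6} → lossy.
Decomposition 2: common = {A5}, closure = {A5} → lossy.
Decomposition 3: common = {A2, A3}, closure = {A2, A3, A4, A6} → lossless.

Decomposition 3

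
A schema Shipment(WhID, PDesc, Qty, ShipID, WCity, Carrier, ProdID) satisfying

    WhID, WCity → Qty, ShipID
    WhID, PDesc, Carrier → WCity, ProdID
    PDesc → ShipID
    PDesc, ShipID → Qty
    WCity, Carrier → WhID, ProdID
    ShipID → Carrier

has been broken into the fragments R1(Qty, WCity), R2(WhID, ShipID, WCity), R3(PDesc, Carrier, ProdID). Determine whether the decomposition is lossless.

No

Chase test. Columns are WhID, PDesc, Qty, ShipID, WCity, Carrier, ProdID; row i has aⱼ where attribute j ∈ Ri, else bᵢⱼ.
Initial tableau (one row per fragment):
  row 1: b11 b12 a3 b14 a5 b16 b17
  row 2: a1 b22 b23 a4 a5 b26 b27
  row 3: b31 a2 b33 b34 b35 a6 a7
No row becomes fully distinguished — the join is lossy.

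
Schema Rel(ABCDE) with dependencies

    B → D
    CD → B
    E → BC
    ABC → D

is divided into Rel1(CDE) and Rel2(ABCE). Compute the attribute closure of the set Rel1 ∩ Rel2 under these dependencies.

BCDE

Rel1 ∩ Rel2 = {CE}.
E → BC applies, adding B
B → D applies, adding D
Closure: {BCDE}.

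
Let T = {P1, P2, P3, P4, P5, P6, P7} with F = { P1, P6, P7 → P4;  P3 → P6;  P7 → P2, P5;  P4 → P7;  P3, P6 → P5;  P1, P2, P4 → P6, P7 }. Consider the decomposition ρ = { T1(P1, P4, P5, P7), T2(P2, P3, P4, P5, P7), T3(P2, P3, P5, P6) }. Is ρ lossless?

No

Chase test. Columns are P1, P2, P3, P4, P5, P6, P7; row i has aⱼ where attribute j ∈ Ti, else bᵢⱼ.
Initial tableau (one row per fragment):
  row 1: a1 b12 b13 a4 a5 b16 a7
  row 2: b21 a2 a3 a4 a5 b26 a7
  row 3: b31 a2 a3 b34 a5 a6 b37
Rows 2 and 3 agree on P3; apply P3→P6 and equate their P6 entries.
Rows 1 and 2 agree on P7; apply P7→P2, P5 and equate their P2, P5 entries.
No row becomes fully distinguished — the join is lossy.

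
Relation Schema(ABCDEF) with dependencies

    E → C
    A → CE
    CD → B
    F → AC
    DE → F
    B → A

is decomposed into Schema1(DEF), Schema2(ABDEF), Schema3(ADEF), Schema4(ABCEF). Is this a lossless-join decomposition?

Yes

Chase test. Columns are ABCDEF; row i has aⱼ where attribute j ∈ Schemai, else bᵢⱼ.
Initial tableau (one row per fragment):
  row 1: b11 b12 b13 a4 a5 a6
  row 2: a1 a2 b23 a4 a5 a6
  row 3: a1 b32 b33 a4 a5 a6
  row 4: a1 a2 a3 b44 a5 a6
Rows 1 and 2 agree on E; apply E→C and equate their C entries.
Rows 1 and 3 agree on E; apply E→C and equate their C entries.
Rows 1 and 4 agree on E; apply E→C and equate their C entries.
Rows 1 and 2 agree on CD; apply CD→B and equate their B entries.
Rows 1 and 3 agree on CD; apply CD→B and equate their B entries.
Rows 1 and 2 agree on F; apply F→AC and equate their AC entries.
Row 1 is now all distinguished symbols — the join is lossless.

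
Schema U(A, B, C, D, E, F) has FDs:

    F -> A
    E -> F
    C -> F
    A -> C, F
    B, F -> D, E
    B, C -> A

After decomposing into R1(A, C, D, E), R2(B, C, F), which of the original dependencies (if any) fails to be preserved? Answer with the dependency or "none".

Check B, F → D, E: no single fragment contains all of {B, D, E, F}, and the restricted closure of {B, F} across the fragments never reaches {D, E}.
F → A is preserved.
E → F is preserved.
C → F is preserved.
A → C, F is preserved.
B, C → A is preserved.

B, F -> D, E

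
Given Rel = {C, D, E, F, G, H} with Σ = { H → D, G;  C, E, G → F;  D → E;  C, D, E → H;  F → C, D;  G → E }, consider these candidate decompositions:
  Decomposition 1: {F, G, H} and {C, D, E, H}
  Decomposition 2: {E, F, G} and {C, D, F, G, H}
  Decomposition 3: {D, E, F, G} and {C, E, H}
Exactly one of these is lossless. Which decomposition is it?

Decomposition 1: common = {H}, closure = {D, E, G, H} → lossy.
Decomposition 2: common = {F, G}, closure = {C, D, E, F, G, H} → lossless.
Decomposition 3: common = {E}, closure = {E} → lossy.

Decomposition 2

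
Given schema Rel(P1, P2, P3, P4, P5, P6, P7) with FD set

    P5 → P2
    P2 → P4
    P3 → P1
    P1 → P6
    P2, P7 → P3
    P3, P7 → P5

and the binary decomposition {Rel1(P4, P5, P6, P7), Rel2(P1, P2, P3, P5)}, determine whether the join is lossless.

No

Common attributes: Rel1 ∩ Rel2 = {P5}.
Closure of {P5}: P5 → P2 applies, adding P2; P2 → P4 applies, adding P4. So (P5)⁺ = {P2, P4, P5}.
The closure contains neither all of Rel1 = {P4, P5, P6, P7} nor all of Rel2 = {P1, P2, P3, P5}, so the common attributes are not a superkey of either fragment. The join is lossy.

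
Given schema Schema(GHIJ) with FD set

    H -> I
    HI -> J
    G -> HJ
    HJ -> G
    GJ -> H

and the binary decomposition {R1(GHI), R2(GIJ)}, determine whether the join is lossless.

Yes

Common attributes: R1 ∩ R2 = {GI}.
Closure of {GI}: G → HJ applies, adding HJ. So (GI)⁺ = {GHIJ}.
This closure contains every attribute of R1, so R1 ∩ R2 → R1. The join is lossless.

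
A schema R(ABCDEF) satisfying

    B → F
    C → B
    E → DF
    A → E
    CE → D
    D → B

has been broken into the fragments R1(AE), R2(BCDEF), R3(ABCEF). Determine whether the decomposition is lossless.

Yes

Chase test. Columns are ABCDEF; row i has aⱼ where attribute j ∈ Ri, else bᵢⱼ.
Initial tableau (one row per fragment):
  row 1: a1 b12 b13 b14 a5 b16
  row 2: b21 a2 a3 a4 a5 a6
  row 3: a1 a2 a3 b34 a5 a6
Rows 1 and 2 agree on E; apply E→DF and equate their DF entries.
Rows 1 and 3 agree on E; apply E→DF and equate their DF entries.
Rows 1 and 2 agree on D; apply D→B and equate their B entries.
Row 3 is now all distinguished symbols — the join is lossless.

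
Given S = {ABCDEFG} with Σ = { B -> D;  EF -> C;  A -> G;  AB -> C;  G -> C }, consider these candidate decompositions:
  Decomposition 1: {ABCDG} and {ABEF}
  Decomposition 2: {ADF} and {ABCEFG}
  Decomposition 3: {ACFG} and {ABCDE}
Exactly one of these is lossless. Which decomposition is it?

Decomposition 1

Decomposition 1: common = {AB}, closure = {ABCDG} → lossless.
Decomposition 2: common = {AF}, closure = {ACFG} → lossy.
Decomposition 3: common = {AC}, closure = {ACG} → lossy.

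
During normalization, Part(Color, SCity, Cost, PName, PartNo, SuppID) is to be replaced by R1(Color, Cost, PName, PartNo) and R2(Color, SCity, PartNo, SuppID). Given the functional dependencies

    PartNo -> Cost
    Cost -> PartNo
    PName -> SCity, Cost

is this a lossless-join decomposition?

Common attributes: R1 ∩ R2 = {Color, PartNo}.
Closure of {Color, PartNo}: PartNo → Cost applies, adding Cost. So (Color, PartNo)⁺ = {Color, Cost, PartNo}.
The closure contains neither all of R1 = {Color, Cost, PName, PartNo} nor all of R2 = {Color, SCity, PartNo, SuppID}, so the common attributes are not a superkey of either fragment. The join is lossy.

No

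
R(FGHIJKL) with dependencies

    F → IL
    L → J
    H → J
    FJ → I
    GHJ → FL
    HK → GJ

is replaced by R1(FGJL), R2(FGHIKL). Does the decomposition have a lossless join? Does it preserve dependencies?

lossless but not dependency-preserving

Lossless test: (FGL)⁺ = {FGIJL}, which contains all of one fragment — lossless.
Dependency preservation: the restricted closure of {H} across the fragments never reaches {J}, so H → J cannot be enforced without a join — not preserved.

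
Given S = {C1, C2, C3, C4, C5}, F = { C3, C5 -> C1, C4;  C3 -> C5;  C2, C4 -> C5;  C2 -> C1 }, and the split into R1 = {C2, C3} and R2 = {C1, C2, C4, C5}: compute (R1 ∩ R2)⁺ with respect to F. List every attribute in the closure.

R1 ∩ R2 = {C2}.
C2 → C1 applies, adding C1
Closure: {C1, C2}.

C1, C2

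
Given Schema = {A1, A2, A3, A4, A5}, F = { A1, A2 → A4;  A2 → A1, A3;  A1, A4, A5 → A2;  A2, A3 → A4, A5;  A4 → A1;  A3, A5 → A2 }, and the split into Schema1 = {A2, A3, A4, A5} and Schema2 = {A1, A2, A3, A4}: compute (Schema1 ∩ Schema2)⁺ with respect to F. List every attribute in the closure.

A1, A2, A3, A4, A5

Schema1 ∩ Schema2 = {A2, A3, A4}.
A2 → A1, A3 applies, adding A1
A2, A3 → A4, A5 applies, adding A5
Closure: {A1, A2, A3, A4, A5}.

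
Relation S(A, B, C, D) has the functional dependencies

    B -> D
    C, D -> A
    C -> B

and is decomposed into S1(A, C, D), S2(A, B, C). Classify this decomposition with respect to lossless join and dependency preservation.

lossless but not dependency-preserving

Lossless test: (A, C)⁺ = {A, B, C, D}, which contains all of one fragment — lossless.
Dependency preservation: the restricted closure of {B} across the fragments never reaches {D}, so B → D cannot be enforced without a join — not preserved.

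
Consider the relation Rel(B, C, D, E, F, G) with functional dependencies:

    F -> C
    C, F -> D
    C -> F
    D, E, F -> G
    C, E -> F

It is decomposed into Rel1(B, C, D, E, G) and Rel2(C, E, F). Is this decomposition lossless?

Common attributes: Rel1 ∩ Rel2 = {C, E}.
Closure of {C, E}: C → F applies, adding F; C, F → D applies, adding D; D, E, F → G applies, adding G. So (C, E)⁺ = {C, D, E, F, G}.
This closure contains every attribute of Rel2, so Rel1 ∩ Rel2 → Rel2. The join is lossless.

Yes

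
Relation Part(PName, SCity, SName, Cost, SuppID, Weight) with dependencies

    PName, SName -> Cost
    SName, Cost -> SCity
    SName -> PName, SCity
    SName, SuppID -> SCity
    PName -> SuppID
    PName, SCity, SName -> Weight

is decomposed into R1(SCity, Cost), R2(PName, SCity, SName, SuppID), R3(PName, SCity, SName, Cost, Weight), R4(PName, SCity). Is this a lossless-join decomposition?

Chase test. Columns are PName, SCity, SName, Cost, SuppID, Weight; row i has aⱼ where attribute j ∈ Ri, else bᵢⱼ.
Initial tableau (one row per fragment):
  row 1: b11 a2 b13 a4 b15 b16
  row 2: a1 a2 a3 b24 a5 b26
  row 3: a1 a2 a3 a4 b35 a6
  row 4: a1 a2 b43 b44 b45 b46
Rows 2 and 3 agree on PName, SName; apply PName, SName→Cost and equate their Cost entries.
Rows 2 and 3 agree on PName; apply PName→SuppID and equate their SuppID entries.
Rows 2 and 4 agree on PName; apply PName→SuppID and equate their SuppID entries.
Rows 2 and 3 agree on PName, SCity, SName; apply PName, SCity, SName→Weight and equate their Weight entries.
Row 2 is now all distinguished symbols — the join is lossless.

Yes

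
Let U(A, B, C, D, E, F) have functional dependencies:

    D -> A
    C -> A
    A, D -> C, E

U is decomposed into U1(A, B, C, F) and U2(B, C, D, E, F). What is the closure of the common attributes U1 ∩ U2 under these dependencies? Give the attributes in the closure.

A, B, C, F

U1 ∩ U2 = {B, C, F}.
C → A applies, adding A
Closure: {A, B, C, F}.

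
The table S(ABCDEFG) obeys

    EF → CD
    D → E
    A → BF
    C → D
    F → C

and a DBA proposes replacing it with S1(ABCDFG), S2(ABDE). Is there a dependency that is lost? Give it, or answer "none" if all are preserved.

EF → CD: restricted closure across fragments reaches CD.
D → E lies within S2.
A → BF lies within S1.
C → D lies within S1.
F → C lies within S1.
Every dependency is enforceable on the fragments, so the decomposition is dependency-preserving.

none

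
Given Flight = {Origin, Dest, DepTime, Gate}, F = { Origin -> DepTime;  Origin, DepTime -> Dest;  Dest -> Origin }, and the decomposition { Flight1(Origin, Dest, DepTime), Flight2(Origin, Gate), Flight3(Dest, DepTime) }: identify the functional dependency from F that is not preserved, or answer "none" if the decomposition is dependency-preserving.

none

Origin → DepTime lies within Flight1.
Origin, DepTime → Dest lies within Flight1.
Dest → Origin lies within Flight1.
Every dependency is enforceable on the fragments, so the decomposition is dependency-preserving.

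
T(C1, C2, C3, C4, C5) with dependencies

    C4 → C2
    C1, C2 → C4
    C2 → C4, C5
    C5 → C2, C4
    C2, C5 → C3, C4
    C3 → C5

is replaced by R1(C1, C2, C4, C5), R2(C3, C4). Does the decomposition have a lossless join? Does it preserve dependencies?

lossless and dependency-preserving

Lossless test: (C4)⁺ = {C2, C3, C4, C5}, which contains all of one fragment — lossless.
Dependency preservation: C2, C5 → C3, C4; C3 → C5 are not contained in any single fragment, but the restricted closure of each left-hand side across the fragments still reaches the right-hand side; the remaining FDs each lie inside some fragment. All dependencies are preserved.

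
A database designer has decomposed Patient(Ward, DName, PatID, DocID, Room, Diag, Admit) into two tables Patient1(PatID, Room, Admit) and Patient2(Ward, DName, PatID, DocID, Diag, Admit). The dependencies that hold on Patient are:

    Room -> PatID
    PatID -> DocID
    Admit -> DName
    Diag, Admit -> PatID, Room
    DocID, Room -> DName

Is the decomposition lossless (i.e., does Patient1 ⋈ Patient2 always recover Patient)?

Common attributes: Patient1 ∩ Patient2 = {PatID, Admit}.
Closure of {PatID, Admit}: PatID → DocID applies, adding DocID; Admit → DName applies, adding DName. So (PatID, Admit)⁺ = {DName, PatID, DocID, Admit}.
The closure contains neither all of Patient1 = {PatID, Room, Admit} nor all of Patient2 = {Ward, DName, PatID, DocID, Diag, Admit}, so the common attributes are not a superkey of either fragment. The join is lossy.

No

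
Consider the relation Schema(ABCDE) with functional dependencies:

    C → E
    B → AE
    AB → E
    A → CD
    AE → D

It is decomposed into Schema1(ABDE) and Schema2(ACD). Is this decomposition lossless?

Yes

Common attributes: Schema1 ∩ Schema2 = {AD}.
Closure of {AD}: A → CD applies, adding C; C → E applies, adding E. So (AD)⁺ = {ACDE}.
This closure contains every attribute of Schema2, so Schema1 ∩ Schema2 → Schema2. The join is lossless.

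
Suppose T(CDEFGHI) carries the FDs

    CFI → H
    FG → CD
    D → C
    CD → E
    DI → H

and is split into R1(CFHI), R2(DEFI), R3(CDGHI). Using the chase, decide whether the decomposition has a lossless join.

Chase test. Columns are CDEFGHI; row i has aⱼ where attribute j ∈ Ri, else bᵢⱼ.
Initial tableau (one row per fragment):
  row 1: a1 b12 b13 a4 b15 a6 a7
  row 2: b21 a2 a3 a4 b25 b26 a7
  row 3: a1 a2 b33 b34 a5 a6 a7
Rows 2 and 3 agree on D; apply D→C and equate their C entries.
Rows 2 and 3 agree on CD; apply CD→E and equate their E entries.
Rows 2 and 3 agree on DI; apply DI→H and equate their H entries.
No row becomes fully distinguished — the join is lossy.

No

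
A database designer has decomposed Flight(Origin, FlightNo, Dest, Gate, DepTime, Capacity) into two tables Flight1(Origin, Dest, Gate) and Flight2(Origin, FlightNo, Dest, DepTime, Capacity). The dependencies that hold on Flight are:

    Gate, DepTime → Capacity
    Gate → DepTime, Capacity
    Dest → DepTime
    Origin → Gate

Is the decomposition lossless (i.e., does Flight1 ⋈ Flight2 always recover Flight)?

Yes

Common attributes: Flight1 ∩ Flight2 = {Origin, Dest}.
Closure of {Origin, Dest}: Dest → DepTime applies, adding DepTime; Origin → Gate applies, adding Gate; Gate, DepTime → Capacity applies, adding Capacity. So (Origin, Dest)⁺ = {Origin, Dest, Gate, DepTime, Capacity}.
This closure contains every attribute of Flight1, so Flight1 ∩ Flight2 → Flight1. The join is lossless.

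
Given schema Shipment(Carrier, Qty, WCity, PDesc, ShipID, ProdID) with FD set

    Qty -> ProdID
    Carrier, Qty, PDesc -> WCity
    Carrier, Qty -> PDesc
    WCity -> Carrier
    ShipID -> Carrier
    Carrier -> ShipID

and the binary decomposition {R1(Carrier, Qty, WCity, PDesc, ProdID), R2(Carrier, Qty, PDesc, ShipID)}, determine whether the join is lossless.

Yes

Common attributes: R1 ∩ R2 = {Carrier, Qty, PDesc}.
Closure of {Carrier, Qty, PDesc}: Qty → ProdID applies, adding ProdID; Carrier, Qty, PDesc → WCity applies, adding WCity; Carrier → ShipID applies, adding ShipID. So (Carrier, Qty, PDesc)⁺ = {Carrier, Qty, WCity, PDesc, ShipID, ProdID}.
This closure contains every attribute of R1, so R1 ∩ R2 → R1. The join is lossless.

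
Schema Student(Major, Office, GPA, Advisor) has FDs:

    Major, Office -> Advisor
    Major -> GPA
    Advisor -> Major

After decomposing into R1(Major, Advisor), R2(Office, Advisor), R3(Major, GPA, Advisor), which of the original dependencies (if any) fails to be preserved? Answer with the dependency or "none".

Check Major, Office → Advisor: no single fragment contains all of {Major, Office, Advisor}, and the restricted closure of {Major, Office} across the fragments never reaches {Advisor}.
Major → GPA is preserved.
Advisor → Major is preserved.

Major, Office -> Advisor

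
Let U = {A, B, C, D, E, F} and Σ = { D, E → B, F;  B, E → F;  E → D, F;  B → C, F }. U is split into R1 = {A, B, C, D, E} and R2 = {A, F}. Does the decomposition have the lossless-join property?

No

Common attributes: R1 ∩ R2 = {A}.
No dependency enlarges {A}, so (A)⁺ = {A}.
The closure contains neither all of R1 = {A, B, C, D, E} nor all of R2 = {A, F}, so the common attributes are not a superkey of either fragment. The join is lossy.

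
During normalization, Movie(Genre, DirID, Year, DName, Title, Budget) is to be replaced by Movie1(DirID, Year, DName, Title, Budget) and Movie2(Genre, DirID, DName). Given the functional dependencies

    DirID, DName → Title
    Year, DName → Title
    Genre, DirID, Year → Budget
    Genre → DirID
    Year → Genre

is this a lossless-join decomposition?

Common attributes: Movie1 ∩ Movie2 = {DirID, DName}.
Closure of {DirID, DName}: DirID, DName → Title applies, adding Title. So (DirID, DName)⁺ = {DirID, DName, Title}.
The closure contains neither all of Movie1 = {DirID, Year, DName, Title, Budget} nor all of Movie2 = {Genre, DirID, DName}, so the common attributes are not a superkey of either fragment. The join is lossy.

No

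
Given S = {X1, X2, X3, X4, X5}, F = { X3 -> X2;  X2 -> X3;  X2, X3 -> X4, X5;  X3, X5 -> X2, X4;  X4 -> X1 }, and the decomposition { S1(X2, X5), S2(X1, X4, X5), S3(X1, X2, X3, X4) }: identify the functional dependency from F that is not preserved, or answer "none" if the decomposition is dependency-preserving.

none

X3 → X2 lies within S3.
X2 → X3 lies within S3.
X2, X3 → X4, X5: restricted closure across fragments reaches X4, X5.
X3, X5 → X2, X4: restricted closure across fragments reaches X2, X4.
X4 → X1 lies within S2.
Every dependency is enforceable on the fragments, so the decomposition is dependency-preserving.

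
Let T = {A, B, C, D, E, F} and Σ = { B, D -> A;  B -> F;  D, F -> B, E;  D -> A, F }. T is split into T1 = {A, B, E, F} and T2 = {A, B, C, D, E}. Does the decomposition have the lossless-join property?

Yes

Common attributes: T1 ∩ T2 = {A, B, E}.
Closure of {A, B, E}: B → F applies, adding F. So (A, B, E)⁺ = {A, B, E, F}.
This closure contains every attribute of T1, so T1 ∩ T2 → T1. The join is lossless.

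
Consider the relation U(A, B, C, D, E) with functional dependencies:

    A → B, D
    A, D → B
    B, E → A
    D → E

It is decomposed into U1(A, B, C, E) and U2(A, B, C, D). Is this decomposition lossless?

Common attributes: U1 ∩ U2 = {A, B, C}.
Closure of {A, B, C}: A → B, D applies, adding D; D → E applies, adding E. So (A, B, C)⁺ = {A, B, C, D, E}.
This closure contains every attribute of U1, so U1 ∩ U2 → U1. The join is lossless.

Yes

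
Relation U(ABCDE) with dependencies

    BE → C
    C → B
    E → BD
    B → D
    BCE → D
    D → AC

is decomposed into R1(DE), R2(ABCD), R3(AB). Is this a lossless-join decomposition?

Yes

Chase test. Columns are ABCDE; row i has aⱼ where attribute j ∈ Ri, else bᵢⱼ.
Initial tableau (one row per fragment):
  row 1: b11 b12 b13 a4 a5
  row 2: a1 a2 a3 a4 b25
  row 3: a1 a2 b33 b34 b35
Rows 2 and 3 agree on B; apply B→D and equate their D entries.
Rows 1 and 2 agree on D; apply D→AC and equate their AC entries.
Rows 1 and 3 agree on D; apply D→AC and equate their AC entries.
Rows 1 and 2 agree on C; apply C→B and equate their B entries.
Row 1 is now all distinguished symbols — the join is lossless.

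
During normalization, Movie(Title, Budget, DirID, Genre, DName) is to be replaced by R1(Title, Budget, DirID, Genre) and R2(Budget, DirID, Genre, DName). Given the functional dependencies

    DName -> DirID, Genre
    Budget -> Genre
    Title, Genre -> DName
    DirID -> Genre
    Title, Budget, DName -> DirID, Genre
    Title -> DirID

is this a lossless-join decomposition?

Common attributes: R1 ∩ R2 = {Budget, DirID, Genre}.
No dependency enlarges {Budget, DirID, Genre}, so (Budget, DirID, Genre)⁺ = {Budget, DirID, Genre}.
The closure contains neither all of R1 = {Title, Budget, DirID, Genre} nor all of R2 = {Budget, DirID, Genre, DName}, so the common attributes are not a superkey of either fragment. The join is lossy.

No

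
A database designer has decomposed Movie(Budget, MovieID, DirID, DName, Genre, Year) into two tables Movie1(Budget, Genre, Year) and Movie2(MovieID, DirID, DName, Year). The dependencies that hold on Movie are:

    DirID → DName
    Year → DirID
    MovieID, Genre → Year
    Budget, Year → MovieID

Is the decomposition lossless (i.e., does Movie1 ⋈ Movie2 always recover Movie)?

No

Common attributes: Movie1 ∩ Movie2 = {Year}.
Closure of {Year}: Year → DirID applies, adding DirID; DirID → DName applies, adding DName. So (Year)⁺ = {DirID, DName, Year}.
The closure contains neither all of Movie1 = {Budget, Genre, Year} nor all of Movie2 = {MovieID, DirID, DName, Year}, so the common attributes are not a superkey of either fragment. The join is lossy.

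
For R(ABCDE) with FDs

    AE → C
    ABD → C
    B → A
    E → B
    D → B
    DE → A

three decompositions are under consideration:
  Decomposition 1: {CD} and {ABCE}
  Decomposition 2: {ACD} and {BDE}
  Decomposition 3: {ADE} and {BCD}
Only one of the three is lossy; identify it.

Decomposition 1: common = {C}, closure = {C} → lossy.
Decomposition 2: common = {D}, closure = {ABCD} → lossless.
Decomposition 3: common = {D}, closure = {ABCD} → lossless.

Decomposition 1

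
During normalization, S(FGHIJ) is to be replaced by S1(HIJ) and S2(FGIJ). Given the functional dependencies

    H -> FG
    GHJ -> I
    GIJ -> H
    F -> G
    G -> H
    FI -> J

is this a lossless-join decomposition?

Common attributes: S1 ∩ S2 = {IJ}.
No dependency enlarges {IJ}, so (IJ)⁺ = {IJ}.
The closure contains neither all of S1 = {HIJ} nor all of S2 = {FGIJ}, so the common attributes are not a superkey of either fragment. The join is lossy.

No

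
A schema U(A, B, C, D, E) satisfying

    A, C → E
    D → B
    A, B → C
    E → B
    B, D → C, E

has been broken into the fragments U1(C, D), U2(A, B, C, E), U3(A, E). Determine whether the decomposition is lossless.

Chase test. Columns are A, B, C, D, E; row i has aⱼ where attribute j ∈ Ui, else bᵢⱼ.
Initial tableau (one row per fragment):
  row 1: b11 b12 a3 a4 b15
  row 2: a1 a2 a3 b24 a5
  row 3: a1 b32 b33 b34 a5
Rows 2 and 3 agree on E; apply E→B and equate their B entries.
Rows 2 and 3 agree on A, B; apply A, B→C and equate their C entries.
No row becomes fully distinguished — the join is lossy.

No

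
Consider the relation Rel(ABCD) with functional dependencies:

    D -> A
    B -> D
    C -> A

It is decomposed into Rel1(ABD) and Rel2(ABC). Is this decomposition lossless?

Common attributes: Rel1 ∩ Rel2 = {AB}.
Closure of {AB}: B → D applies, adding D. So (AB)⁺ = {ABD}.
This closure contains every attribute of Rel1, so Rel1 ∩ Rel2 → Rel1. The join is lossless.

Yes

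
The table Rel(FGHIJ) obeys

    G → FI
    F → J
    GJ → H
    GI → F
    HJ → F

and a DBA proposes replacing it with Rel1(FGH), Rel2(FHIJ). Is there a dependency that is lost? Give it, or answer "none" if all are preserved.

Check G → FI: no single fragment contains all of {FGI}, and the restricted closure of {G} across the fragments never reaches {FI}.
F → J is preserved.
GJ → H is preserved.
GI → F is preserved.
HJ → F is preserved.

G → FI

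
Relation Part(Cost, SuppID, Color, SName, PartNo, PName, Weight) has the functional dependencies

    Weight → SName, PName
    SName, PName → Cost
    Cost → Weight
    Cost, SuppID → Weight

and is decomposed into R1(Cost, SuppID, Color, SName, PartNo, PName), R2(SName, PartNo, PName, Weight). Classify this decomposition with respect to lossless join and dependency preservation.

Lossless test: (SName, PartNo, PName)⁺ = {Cost, SName, PartNo, PName, Weight}, which contains all of one fragment — lossless.
Dependency preservation: Cost → Weight; Cost, SuppID → Weight are not contained in any single fragment, but the restricted closure of each left-hand side across the fragments still reaches the right-hand side; the remaining FDs each lie inside some fragment. All dependencies are preserved.

lossless and dependency-preserving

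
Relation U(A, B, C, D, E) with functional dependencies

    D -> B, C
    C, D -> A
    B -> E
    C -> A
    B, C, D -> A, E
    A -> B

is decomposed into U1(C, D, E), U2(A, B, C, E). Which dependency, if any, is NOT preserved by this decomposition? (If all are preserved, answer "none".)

none

D → B, C: restricted closure across fragments reaches B, C.
C, D → A: restricted closure across fragments reaches A.
B → E lies within U2.
C → A lies within U2.
B, C, D → A, E: restricted closure across fragments reaches A, E.
A → B lies within U2.
Every dependency is enforceable on the fragments, so the decomposition is dependency-preserving.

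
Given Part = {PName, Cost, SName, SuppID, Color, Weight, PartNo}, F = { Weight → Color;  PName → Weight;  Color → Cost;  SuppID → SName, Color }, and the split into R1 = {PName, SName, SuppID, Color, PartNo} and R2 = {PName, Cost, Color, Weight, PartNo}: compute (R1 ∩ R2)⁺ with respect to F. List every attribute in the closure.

R1 ∩ R2 = {PName, Color, PartNo}.
PName → Weight applies, adding Weight
Color → Cost applies, adding Cost
Closure: {PName, Cost, Color, Weight, PartNo}.

PName, Cost, Color, Weight, PartNo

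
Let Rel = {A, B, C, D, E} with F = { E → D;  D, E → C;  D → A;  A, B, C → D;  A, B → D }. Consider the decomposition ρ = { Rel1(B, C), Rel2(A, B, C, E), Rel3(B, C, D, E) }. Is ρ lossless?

Yes

Chase test. Columns are A, B, C, D, E; row i has aⱼ where attribute j ∈ Reli, else bᵢⱼ.
Initial tableau (one row per fragment):
  row 1: b11 a2 a3 b14 b15
  row 2: a1 a2 a3 b24 a5
  row 3: b31 a2 a3 a4 a5
Rows 2 and 3 agree on E; apply E→D and equate their D entries.
Rows 2 and 3 agree on D; apply D→A and equate their A entries.
Row 2 is now all distinguished symbols — the join is lossless.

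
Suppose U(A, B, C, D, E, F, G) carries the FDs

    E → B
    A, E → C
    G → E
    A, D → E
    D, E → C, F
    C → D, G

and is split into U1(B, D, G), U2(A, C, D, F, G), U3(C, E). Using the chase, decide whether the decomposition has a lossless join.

Chase test. Columns are A, B, C, D, E, F, G; row i has aⱼ where attribute j ∈ Ui, else bᵢⱼ.
Initial tableau (one row per fragment):
  row 1: b11 a2 b13 a4 b15 b16 a7
  row 2: a1 b22 a3 a4 b25 a6 a7
  row 3: b31 b32 a3 b34 a5 b36 b37
Rows 1 and 2 agree on G; apply G→E and equate their E entries.
Rows 1 and 2 agree on D, E; apply D, E→C, F and equate their C, F entries.
Rows 1 and 3 agree on C; apply C→D, G and equate their D, G entries.
Rows 1 and 2 agree on E; apply E→B and equate their B entries.
Rows 1 and 3 agree on G; apply G→E and equate their E entries.
Rows 1 and 3 agree on D, E; apply D, E→C, F and equate their C, F entries.
Rows 1 and 3 agree on E; apply E→B and equate their B entries.
Row 2 is now all distinguished symbols — the join is lossless.

Yes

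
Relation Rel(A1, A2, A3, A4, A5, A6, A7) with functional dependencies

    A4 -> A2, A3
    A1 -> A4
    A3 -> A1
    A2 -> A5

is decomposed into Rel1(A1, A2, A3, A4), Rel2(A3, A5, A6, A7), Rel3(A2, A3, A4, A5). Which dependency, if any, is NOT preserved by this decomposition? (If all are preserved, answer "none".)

none

A4 → A2, A3 lies within Rel1.
A1 → A4 lies within Rel1.
A3 → A1 lies within Rel1.
A2 → A5 lies within Rel3.
Every dependency is enforceable on the fragments, so the decomposition is dependency-preserving.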